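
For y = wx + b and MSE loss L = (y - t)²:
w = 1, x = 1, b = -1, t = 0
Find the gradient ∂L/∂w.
∂L/∂w = 0

y = wx + b = (1)(1) + -1 = 0
∂L/∂y = 2(y - t) = 2(0 - 0) = 0
∂y/∂w = x = 1
∂L/∂w = ∂L/∂y · ∂y/∂w = 0 × 1 = 0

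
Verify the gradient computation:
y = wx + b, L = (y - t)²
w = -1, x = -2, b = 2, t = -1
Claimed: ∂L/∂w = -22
Incorrect

y = (-1)(-2) + 2 = 4
∂L/∂y = 2(y - t) = 2(4 - -1) = 10
∂y/∂w = x = -2
∂L/∂w = 10 × -2 = -20

Claimed value: -22
Incorrect: The correct gradient is -20.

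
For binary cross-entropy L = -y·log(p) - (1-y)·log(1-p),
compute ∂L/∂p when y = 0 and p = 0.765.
∂L/∂p = 4.255

∂L/∂p = -y/p + (1-y)/(1-p) = 0 + 1/0.235 = 4.255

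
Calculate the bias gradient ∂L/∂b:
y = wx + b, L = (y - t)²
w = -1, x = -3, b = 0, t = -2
∂L/∂b = 10

y = wx + b = (-1)(-3) + 0 = 3
∂L/∂y = 2(y - t) = 2(3 - -2) = 10
∂y/∂b = 1
∂L/∂b = ∂L/∂y · ∂y/∂b = 10 × 1 = 10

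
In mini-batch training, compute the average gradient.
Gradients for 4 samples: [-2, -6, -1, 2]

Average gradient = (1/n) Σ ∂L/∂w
Average gradient = -1.75

Average = (1/4)(-2 + -6 + -1 + 2) = -7/4 = -1.75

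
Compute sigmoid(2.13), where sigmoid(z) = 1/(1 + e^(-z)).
0.8938

sigmoid(2.13) = 1/(1 + e^(-2.13)) = 1/(1 + 0.1188) = 0.8938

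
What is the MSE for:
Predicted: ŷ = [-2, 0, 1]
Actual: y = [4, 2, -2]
MSE = 16.33

MSE = (1/3)((-2-4)² + (0-2)² + (1--2)²) = (1/3)(36 + 4 + 9) = 16.33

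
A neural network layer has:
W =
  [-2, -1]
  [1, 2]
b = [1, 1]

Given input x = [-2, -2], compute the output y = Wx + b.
y = [7, -5]

Wx = [-2×-2 + -1×-2, 1×-2 + 2×-2]
   = [6, -6]
y = Wx + b = [6 + 1, -6 + 1] = [7, -5]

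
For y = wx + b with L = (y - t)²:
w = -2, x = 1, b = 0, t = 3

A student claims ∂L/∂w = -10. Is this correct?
Correct

y = (-2)(1) + 0 = -2
∂L/∂y = 2(y - t) = 2(-2 - 3) = -10
∂y/∂w = x = 1
∂L/∂w = -10 × 1 = -10

Claimed value: -10
Correct: The correct gradient is -10.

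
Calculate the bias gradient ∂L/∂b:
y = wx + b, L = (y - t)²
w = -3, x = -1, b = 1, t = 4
∂L/∂b = 0

y = wx + b = (-3)(-1) + 1 = 4
∂L/∂y = 2(y - t) = 2(4 - 4) = 0
∂y/∂b = 1
∂L/∂b = ∂L/∂y · ∂y/∂b = 0 × 1 = 0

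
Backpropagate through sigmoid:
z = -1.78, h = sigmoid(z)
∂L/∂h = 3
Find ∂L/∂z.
∂L/∂z = 0.3704

σ(-1.78) = 0.1443
σ'(-1.78) = σ(-1.78)(1 - σ(-1.78)) = 0.1443 × 0.8557 = 0.1235
∂L/∂z = ∂L/∂h · σ'(z) = 3 × 0.1235 = 0.3704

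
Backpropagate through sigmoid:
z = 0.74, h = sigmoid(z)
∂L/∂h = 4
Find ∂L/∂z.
∂L/∂z = 0.8747

σ(0.74) = 0.677
σ'(0.74) = σ(0.74)(1 - σ(0.74)) = 0.677 × 0.323 = 0.2187
∂L/∂z = ∂L/∂h · σ'(z) = 4 × 0.2187 = 0.8747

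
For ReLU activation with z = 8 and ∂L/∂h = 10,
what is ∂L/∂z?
∂L/∂z = 10

h = ReLU(8) = 8
Since z > 0: ∂h/∂z = 1
∂L/∂z = ∂L/∂h · ∂h/∂z = 10 × 1 = 10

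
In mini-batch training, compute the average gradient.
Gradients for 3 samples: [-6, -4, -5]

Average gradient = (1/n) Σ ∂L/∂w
Average gradient = -5

Average = (1/3)(-6 + -4 + -5) = -15/3 = -5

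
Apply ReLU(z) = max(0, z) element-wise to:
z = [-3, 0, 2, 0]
h = [0, 0, 2, 0]

ReLU applied element-wise: max(0,-3)=0, max(0,0)=0, max(0,2)=2, max(0,0)=0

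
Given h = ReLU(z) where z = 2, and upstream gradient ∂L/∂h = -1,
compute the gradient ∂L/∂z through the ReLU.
∂L/∂z = -1

h = ReLU(2) = 2
Since z > 0: ∂h/∂z = 1
∂L/∂z = ∂L/∂h · ∂h/∂z = -1 × 1 = -1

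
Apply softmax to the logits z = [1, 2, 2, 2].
p = [0.1092, 0.2969, 0.2969, 0.2969]

exp(z) = [2.718, 7.389, 7.389, 7.389]
Sum = 24.89
p = [0.1092, 0.2969, 0.2969, 0.2969]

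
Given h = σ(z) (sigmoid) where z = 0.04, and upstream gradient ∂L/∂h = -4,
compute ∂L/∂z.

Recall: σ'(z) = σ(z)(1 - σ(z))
∂L/∂z = -0.9996

σ(0.04) = 0.51
σ'(0.04) = σ(0.04)(1 - σ(0.04)) = 0.51 × 0.49 = 0.2499
∂L/∂z = ∂L/∂h · σ'(z) = -4 × 0.2499 = -0.9996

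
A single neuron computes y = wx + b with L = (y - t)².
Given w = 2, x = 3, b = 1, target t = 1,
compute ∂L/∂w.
∂L/∂w = 36

y = wx + b = (2)(3) + 1 = 7
∂L/∂y = 2(y - t) = 2(7 - 1) = 12
∂y/∂w = x = 3
∂L/∂w = ∂L/∂y · ∂y/∂w = 12 × 3 = 36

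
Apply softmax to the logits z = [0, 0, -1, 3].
p = [0.0445, 0.0445, 0.0164, 0.8945]

exp(z) = [1, 1, 0.3679, 20.09]
Sum = 22.45
p = [0.0445, 0.0445, 0.0164, 0.8945]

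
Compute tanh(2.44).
0.9849

tanh(2.44) = (e^(2.44) - e^(-2.44))/(e^(2.44) + e^(-2.44)) = 0.9849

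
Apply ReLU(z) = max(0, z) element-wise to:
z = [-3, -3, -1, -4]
h = [0, 0, 0, 0]

ReLU applied element-wise: max(0,-3)=0, max(0,-3)=0, max(0,-1)=0, max(0,-4)=0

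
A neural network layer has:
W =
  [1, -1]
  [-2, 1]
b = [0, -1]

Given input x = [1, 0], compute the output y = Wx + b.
y = [1, -3]

Wx = [1×1 + -1×0, -2×1 + 1×0]
   = [1, -2]
y = Wx + b = [1 + 0, -2 + -1] = [1, -3]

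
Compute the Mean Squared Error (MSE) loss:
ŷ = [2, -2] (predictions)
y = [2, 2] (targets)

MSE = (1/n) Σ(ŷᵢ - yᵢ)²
MSE = 8

MSE = (1/2)((2-2)² + (-2-2)²) = (1/2)(0 + 16) = 8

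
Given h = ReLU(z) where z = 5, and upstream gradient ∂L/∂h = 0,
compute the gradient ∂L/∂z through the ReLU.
∂L/∂z = 0

h = ReLU(5) = 5
Since z > 0: ∂h/∂z = 1
∂L/∂z = ∂L/∂h · ∂h/∂z = 0 × 1 = 0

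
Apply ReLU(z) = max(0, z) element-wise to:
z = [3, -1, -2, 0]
h = [3, 0, 0, 0]

ReLU applied element-wise: max(0,3)=3, max(0,-1)=0, max(0,-2)=0, max(0,0)=0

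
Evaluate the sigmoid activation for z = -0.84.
0.3015

sigmoid(-0.84) = 1/(1 + e^(0.84)) = 1/(1 + 2.316) = 0.3015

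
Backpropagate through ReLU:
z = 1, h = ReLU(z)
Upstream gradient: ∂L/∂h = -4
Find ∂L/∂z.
∂L/∂z = -4

h = ReLU(1) = 1
Since z > 0: ∂h/∂z = 1
∂L/∂z = ∂L/∂h · ∂h/∂z = -4 × 1 = -4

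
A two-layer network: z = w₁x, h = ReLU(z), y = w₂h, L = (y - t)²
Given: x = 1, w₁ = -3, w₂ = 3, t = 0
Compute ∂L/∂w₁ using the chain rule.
∂L/∂w₁ = 0

Forward pass:
z = w₁x = -3×1 = -3
h = ReLU(-3) = 0
y = w₂h = 3×0 = 0

Backward pass:
∂L/∂y = 2(y - t) = 2(0 - 0) = 0
∂y/∂h = w₂ = 3
∂h/∂z = 0 (ReLU derivative)
∂z/∂w₁ = x = 1

∂L/∂w₁ = 0 × 3 × 0 × 1 = 0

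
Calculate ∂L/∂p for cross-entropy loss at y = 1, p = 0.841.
∂L/∂p = -1.189

∂L/∂p = -y/p + (1-y)/(1-p) = -1/0.841 + 0 = -1.189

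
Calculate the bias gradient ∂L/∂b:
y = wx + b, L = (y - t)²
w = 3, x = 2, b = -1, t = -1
∂L/∂b = 12

y = wx + b = (3)(2) + -1 = 5
∂L/∂y = 2(y - t) = 2(5 - -1) = 12
∂y/∂b = 1
∂L/∂b = ∂L/∂y · ∂y/∂b = 12 × 1 = 12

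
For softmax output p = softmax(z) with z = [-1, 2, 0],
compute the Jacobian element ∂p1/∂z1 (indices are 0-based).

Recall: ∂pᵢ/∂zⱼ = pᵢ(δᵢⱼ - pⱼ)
∂p1/∂z1 = 0.1318

p = softmax(z) = [0.04201, 0.8438, 0.1142]
p1 = 0.8438

∂p1/∂z1 = p1(1 - p1) = 0.8438 × (1 - 0.8438) = 0.1318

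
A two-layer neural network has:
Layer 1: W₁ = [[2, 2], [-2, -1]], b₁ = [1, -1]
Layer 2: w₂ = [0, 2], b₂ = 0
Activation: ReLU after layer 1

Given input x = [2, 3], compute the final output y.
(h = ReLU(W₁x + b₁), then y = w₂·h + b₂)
y = 0

Layer 1 pre-activation: z₁ = [11, -8]
After ReLU: h = [11, 0]
Layer 2 output: y = 0×11 + 2×0 + 0 = 0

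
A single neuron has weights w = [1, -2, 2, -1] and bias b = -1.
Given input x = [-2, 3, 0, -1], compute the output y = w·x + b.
y = -8

y = (1)(-2) + (-2)(3) + (2)(0) + (-1)(-1) + -1 = -8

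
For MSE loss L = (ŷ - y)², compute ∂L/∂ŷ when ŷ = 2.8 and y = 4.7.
∂L/∂ŷ = -3.8

∂L/∂ŷ = 2(ŷ - y) = 2(2.8 - 4.7) = 2(-1.9) = -3.8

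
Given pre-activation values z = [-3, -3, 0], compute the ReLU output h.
h = [0, 0, 0]

ReLU applied element-wise: max(0,-3)=0, max(0,-3)=0, max(0,0)=0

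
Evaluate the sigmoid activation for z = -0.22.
0.4452

sigmoid(-0.22) = 1/(1 + e^(0.22)) = 1/(1 + 1.246) = 0.4452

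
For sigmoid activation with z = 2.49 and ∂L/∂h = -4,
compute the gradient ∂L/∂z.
∂L/∂z = -0.2828

σ(2.49) = 0.9234
σ'(2.49) = σ(2.49)(1 - σ(2.49)) = 0.9234 × 0.07656 = 0.0707
∂L/∂z = ∂L/∂h · σ'(z) = -4 × 0.0707 = -0.2828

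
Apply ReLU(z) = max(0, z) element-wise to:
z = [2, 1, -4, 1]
h = [2, 1, 0, 1]

ReLU applied element-wise: max(0,2)=2, max(0,1)=1, max(0,-4)=0, max(0,1)=1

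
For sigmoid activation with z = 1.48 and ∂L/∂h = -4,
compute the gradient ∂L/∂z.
∂L/∂z = -0.6042

σ(1.48) = 0.8146
σ'(1.48) = σ(1.48)(1 - σ(1.48)) = 0.8146 × 0.1854 = 0.151
∂L/∂z = ∂L/∂h · σ'(z) = -4 × 0.151 = -0.6042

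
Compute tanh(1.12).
0.8076

tanh(1.12) = (e^(1.12) - e^(-1.12))/(e^(1.12) + e^(-1.12)) = 0.8076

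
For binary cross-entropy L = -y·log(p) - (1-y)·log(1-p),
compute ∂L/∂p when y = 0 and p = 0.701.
∂L/∂p = 3.344

∂L/∂p = -y/p + (1-y)/(1-p) = 0 + 1/0.299 = 3.344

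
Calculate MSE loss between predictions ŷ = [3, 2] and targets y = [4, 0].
MSE = 2.5

MSE = (1/2)((3-4)² + (2-0)²) = (1/2)(1 + 4) = 2.5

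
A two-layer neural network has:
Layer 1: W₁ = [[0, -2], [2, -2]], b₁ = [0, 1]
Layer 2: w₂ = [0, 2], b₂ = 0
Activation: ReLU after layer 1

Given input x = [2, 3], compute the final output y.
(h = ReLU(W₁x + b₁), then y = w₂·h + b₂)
y = 0

Layer 1 pre-activation: z₁ = [-6, -1]
After ReLU: h = [0, 0]
Layer 2 output: y = 0×0 + 2×0 + 0 = 0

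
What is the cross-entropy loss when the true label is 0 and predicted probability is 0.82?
L = 1.715

L = -0·log(0.82) - 1·log(0.18) = -log(0.18) = 1.715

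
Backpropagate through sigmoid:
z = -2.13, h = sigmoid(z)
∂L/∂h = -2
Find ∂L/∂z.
∂L/∂z = -0.1899

σ(-2.13) = 0.1062
σ'(-2.13) = σ(-2.13)(1 - σ(-2.13)) = 0.1062 × 0.8938 = 0.09493
∂L/∂z = ∂L/∂h · σ'(z) = -2 × 0.09493 = -0.1899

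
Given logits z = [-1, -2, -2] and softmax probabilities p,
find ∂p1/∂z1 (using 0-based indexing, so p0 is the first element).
∂p1/∂z1 = 0.167

p = softmax(z) = [0.5761, 0.2119, 0.2119]
p1 = 0.2119

∂p1/∂z1 = p1(1 - p1) = 0.2119 × (1 - 0.2119) = 0.167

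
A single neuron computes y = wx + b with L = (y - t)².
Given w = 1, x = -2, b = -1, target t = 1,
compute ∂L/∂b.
∂L/∂b = -8

y = wx + b = (1)(-2) + -1 = -3
∂L/∂y = 2(y - t) = 2(-3 - 1) = -8
∂y/∂b = 1
∂L/∂b = ∂L/∂y · ∂y/∂b = -8 × 1 = -8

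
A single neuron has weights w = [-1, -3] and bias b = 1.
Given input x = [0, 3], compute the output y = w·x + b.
y = -8

y = (-1)(0) + (-3)(3) + 1 = -8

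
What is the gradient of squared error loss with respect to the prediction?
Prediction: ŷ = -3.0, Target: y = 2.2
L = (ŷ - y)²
∂L/∂ŷ = -10.4

∂L/∂ŷ = 2(ŷ - y) = 2(-3.0 - 2.2) = 2(-5.2) = -10.4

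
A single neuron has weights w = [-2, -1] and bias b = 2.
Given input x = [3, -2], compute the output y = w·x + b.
y = -2

y = (-2)(3) + (-1)(-2) + 2 = -2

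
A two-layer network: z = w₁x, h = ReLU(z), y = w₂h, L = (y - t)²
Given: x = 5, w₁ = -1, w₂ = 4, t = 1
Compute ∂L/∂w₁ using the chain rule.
∂L/∂w₁ = 0

Forward pass:
z = w₁x = -1×5 = -5
h = ReLU(-5) = 0
y = w₂h = 4×0 = 0

Backward pass:
∂L/∂y = 2(y - t) = 2(0 - 1) = -2
∂y/∂h = w₂ = 4
∂h/∂z = 0 (ReLU derivative)
∂z/∂w₁ = x = 5

∂L/∂w₁ = -2 × 4 × 0 × 5 = 0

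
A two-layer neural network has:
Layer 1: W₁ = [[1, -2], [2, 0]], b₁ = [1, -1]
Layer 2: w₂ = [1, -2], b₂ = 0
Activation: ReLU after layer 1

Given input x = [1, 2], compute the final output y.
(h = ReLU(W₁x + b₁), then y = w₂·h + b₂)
y = -2

Layer 1 pre-activation: z₁ = [-2, 1]
After ReLU: h = [0, 1]
Layer 2 output: y = 1×0 + -2×1 + 0 = -2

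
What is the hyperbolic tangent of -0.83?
-0.6805

tanh(-0.83) = (e^(-0.83) - e^(0.83))/(e^(-0.83) + e^(0.83)) = -0.6805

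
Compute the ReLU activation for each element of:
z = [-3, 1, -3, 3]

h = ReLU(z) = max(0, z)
h = [0, 1, 0, 3]

ReLU applied element-wise: max(0,-3)=0, max(0,1)=1, max(0,-3)=0, max(0,3)=3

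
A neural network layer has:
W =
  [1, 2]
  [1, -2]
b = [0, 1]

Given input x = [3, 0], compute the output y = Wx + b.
y = [3, 4]

Wx = [1×3 + 2×0, 1×3 + -2×0]
   = [3, 3]
y = Wx + b = [3 + 0, 3 + 1] = [3, 4]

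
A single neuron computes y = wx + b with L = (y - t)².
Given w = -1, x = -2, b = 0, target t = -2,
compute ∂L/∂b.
∂L/∂b = 8

y = wx + b = (-1)(-2) + 0 = 2
∂L/∂y = 2(y - t) = 2(2 - -2) = 8
∂y/∂b = 1
∂L/∂b = ∂L/∂y · ∂y/∂b = 8 × 1 = 8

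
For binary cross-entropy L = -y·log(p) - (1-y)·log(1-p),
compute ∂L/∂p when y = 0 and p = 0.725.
∂L/∂p = 3.636

∂L/∂p = -y/p + (1-y)/(1-p) = 0 + 1/0.275 = 3.636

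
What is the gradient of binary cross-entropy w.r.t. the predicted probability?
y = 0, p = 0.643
∂L/∂p = 2.801

∂L/∂p = -y/p + (1-y)/(1-p) = 0 + 1/0.357 = 2.801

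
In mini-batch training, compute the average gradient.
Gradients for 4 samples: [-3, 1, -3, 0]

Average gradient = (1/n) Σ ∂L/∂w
Average gradient = -1.25

Average = (1/4)(-3 + 1 + -3 + 0) = -5/4 = -1.25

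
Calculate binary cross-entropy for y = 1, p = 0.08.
L = 2.526

L = -1·log(0.08) - 0·log(0.92) = -log(0.08) = 2.526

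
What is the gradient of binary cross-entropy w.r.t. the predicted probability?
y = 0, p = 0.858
∂L/∂p = 7.042

∂L/∂p = -y/p + (1-y)/(1-p) = 0 + 1/0.142 = 7.042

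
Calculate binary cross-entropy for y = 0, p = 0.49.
L = 0.6733

L = -0·log(0.49) - 1·log(0.51) = -log(0.51) = 0.6733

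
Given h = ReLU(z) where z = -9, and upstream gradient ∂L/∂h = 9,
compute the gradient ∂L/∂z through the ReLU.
∂L/∂z = 0

h = ReLU(-9) = 0
Since z < 0: ∂h/∂z = 0
∂L/∂z = ∂L/∂h · ∂h/∂z = 9 × 0 = 0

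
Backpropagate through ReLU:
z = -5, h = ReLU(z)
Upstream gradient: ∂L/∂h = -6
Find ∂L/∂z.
∂L/∂z = 0

h = ReLU(-5) = 0
Since z < 0: ∂h/∂z = 0
∂L/∂z = ∂L/∂h · ∂h/∂z = -6 × 0 = 0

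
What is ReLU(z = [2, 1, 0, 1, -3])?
h = [2, 1, 0, 1, 0]

ReLU applied element-wise: max(0,2)=2, max(0,1)=1, max(0,0)=0, max(0,1)=1, max(0,-3)=0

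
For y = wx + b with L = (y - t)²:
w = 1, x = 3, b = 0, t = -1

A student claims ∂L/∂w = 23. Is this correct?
Incorrect

y = (1)(3) + 0 = 3
∂L/∂y = 2(y - t) = 2(3 - -1) = 8
∂y/∂w = x = 3
∂L/∂w = 8 × 3 = 24

Claimed value: 23
Incorrect: The correct gradient is 24.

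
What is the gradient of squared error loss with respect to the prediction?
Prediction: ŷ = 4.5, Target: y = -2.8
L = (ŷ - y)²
∂L/∂ŷ = 14.6

∂L/∂ŷ = 2(ŷ - y) = 2(4.5 - -2.8) = 2(7.3) = 14.6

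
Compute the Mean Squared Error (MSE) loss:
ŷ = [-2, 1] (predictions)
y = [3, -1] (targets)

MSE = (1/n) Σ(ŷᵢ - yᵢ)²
MSE = 14.5

MSE = (1/2)((-2-3)² + (1--1)²) = (1/2)(25 + 4) = 14.5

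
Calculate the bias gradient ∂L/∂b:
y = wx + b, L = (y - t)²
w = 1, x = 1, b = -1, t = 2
∂L/∂b = -4

y = wx + b = (1)(1) + -1 = 0
∂L/∂y = 2(y - t) = 2(0 - 2) = -4
∂y/∂b = 1
∂L/∂b = ∂L/∂y · ∂y/∂b = -4 × 1 = -4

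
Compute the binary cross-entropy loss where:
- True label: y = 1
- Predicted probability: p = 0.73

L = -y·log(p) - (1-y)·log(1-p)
L = 0.3147

L = -1·log(0.73) - 0·log(0.27) = -log(0.73) = 0.3147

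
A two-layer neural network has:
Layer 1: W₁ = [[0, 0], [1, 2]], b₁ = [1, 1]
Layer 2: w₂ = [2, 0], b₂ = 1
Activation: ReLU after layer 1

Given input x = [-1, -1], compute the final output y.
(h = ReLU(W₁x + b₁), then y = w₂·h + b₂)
y = 3

Layer 1 pre-activation: z₁ = [1, -2]
After ReLU: h = [1, 0]
Layer 2 output: y = 2×1 + 0×0 + 1 = 3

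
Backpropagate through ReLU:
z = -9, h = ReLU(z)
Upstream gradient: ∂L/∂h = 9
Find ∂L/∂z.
∂L/∂z = 0

h = ReLU(-9) = 0
Since z < 0: ∂h/∂z = 0
∂L/∂z = ∂L/∂h · ∂h/∂z = 9 × 0 = 0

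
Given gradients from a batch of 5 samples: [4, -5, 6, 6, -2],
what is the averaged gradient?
Average gradient = 1.8

Average = (1/5)(4 + -5 + 6 + 6 + -2) = 9/5 = 1.8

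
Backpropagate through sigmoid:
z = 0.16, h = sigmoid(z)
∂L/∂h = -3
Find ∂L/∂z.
∂L/∂z = -0.7452

σ(0.16) = 0.5399
σ'(0.16) = σ(0.16)(1 - σ(0.16)) = 0.5399 × 0.4601 = 0.2484
∂L/∂z = ∂L/∂h · σ'(z) = -3 × 0.2484 = -0.7452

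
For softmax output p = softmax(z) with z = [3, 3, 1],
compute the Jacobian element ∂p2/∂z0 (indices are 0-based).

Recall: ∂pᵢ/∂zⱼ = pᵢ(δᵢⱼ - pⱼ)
∂p2/∂z0 = -0.02968

p = softmax(z) = [0.4683, 0.4683, 0.06338]
p2 = 0.06338, p0 = 0.4683

∂p2/∂z0 = -p2 × p0 = -0.06338 × 0.4683 = -0.02968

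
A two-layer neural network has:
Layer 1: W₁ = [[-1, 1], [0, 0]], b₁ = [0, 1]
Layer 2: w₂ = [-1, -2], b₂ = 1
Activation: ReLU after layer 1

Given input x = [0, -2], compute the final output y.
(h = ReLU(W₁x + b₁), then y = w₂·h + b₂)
y = -1

Layer 1 pre-activation: z₁ = [-2, 1]
After ReLU: h = [0, 1]
Layer 2 output: y = -1×0 + -2×1 + 1 = -1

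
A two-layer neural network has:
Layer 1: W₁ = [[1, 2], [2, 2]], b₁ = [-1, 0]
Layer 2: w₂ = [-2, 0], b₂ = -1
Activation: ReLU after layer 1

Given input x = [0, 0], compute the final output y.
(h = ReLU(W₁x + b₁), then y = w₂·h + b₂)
y = -1

Layer 1 pre-activation: z₁ = [-1, 0]
After ReLU: h = [0, 0]
Layer 2 output: y = -2×0 + 0×0 + -1 = -1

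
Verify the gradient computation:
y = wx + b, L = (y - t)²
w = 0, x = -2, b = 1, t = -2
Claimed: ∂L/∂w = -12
Correct

y = (0)(-2) + 1 = 1
∂L/∂y = 2(y - t) = 2(1 - -2) = 6
∂y/∂w = x = -2
∂L/∂w = 6 × -2 = -12

Claimed value: -12
Correct: The correct gradient is -12.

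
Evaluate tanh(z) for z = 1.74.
0.9402

tanh(1.74) = (e^(1.74) - e^(-1.74))/(e^(1.74) + e^(-1.74)) = 0.9402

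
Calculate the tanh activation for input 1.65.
0.9289

tanh(1.65) = (e^(1.65) - e^(-1.65))/(e^(1.65) + e^(-1.65)) = 0.9289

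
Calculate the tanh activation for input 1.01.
0.7658

tanh(1.01) = (e^(1.01) - e^(-1.01))/(e^(1.01) + e^(-1.01)) = 0.7658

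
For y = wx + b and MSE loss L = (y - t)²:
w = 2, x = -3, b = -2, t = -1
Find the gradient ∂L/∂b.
∂L/∂b = -14

y = wx + b = (2)(-3) + -2 = -8
∂L/∂y = 2(y - t) = 2(-8 - -1) = -14
∂y/∂b = 1
∂L/∂b = ∂L/∂y · ∂y/∂b = -14 × 1 = -14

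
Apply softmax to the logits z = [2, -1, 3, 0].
p = [0.2562, 0.0128, 0.6964, 0.0347]

exp(z) = [7.389, 0.3679, 20.09, 1]
Sum = 28.84
p = [0.2562, 0.0128, 0.6964, 0.0347]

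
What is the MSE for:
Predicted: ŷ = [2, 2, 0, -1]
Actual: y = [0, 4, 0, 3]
MSE = 6

MSE = (1/4)((2-0)² + (2-4)² + (0-0)² + (-1-3)²) = (1/4)(4 + 4 + 0 + 16) = 6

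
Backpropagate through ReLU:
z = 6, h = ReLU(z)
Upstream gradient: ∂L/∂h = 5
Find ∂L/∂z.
∂L/∂z = 5

h = ReLU(6) = 6
Since z > 0: ∂h/∂z = 1
∂L/∂z = ∂L/∂h · ∂h/∂z = 5 × 1 = 5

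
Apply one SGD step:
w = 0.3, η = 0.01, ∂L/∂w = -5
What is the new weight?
w_new = 0.35

w_new = w - η·∂L/∂w = 0.3 - 0.01×(-5) = 0.3 - (-0.05) = 0.35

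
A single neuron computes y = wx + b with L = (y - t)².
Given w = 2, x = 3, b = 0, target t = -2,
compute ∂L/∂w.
∂L/∂w = 48

y = wx + b = (2)(3) + 0 = 6
∂L/∂y = 2(y - t) = 2(6 - -2) = 16
∂y/∂w = x = 3
∂L/∂w = ∂L/∂y · ∂y/∂w = 16 × 3 = 48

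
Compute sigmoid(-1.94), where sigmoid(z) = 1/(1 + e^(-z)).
0.1256

sigmoid(-1.94) = 1/(1 + e^(1.94)) = 1/(1 + 6.959) = 0.1256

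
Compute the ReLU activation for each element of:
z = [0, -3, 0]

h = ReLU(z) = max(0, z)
h = [0, 0, 0]

ReLU applied element-wise: max(0,0)=0, max(0,-3)=0, max(0,0)=0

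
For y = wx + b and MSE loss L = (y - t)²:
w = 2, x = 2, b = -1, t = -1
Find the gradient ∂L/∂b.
∂L/∂b = 8

y = wx + b = (2)(2) + -1 = 3
∂L/∂y = 2(y - t) = 2(3 - -1) = 8
∂y/∂b = 1
∂L/∂b = ∂L/∂y · ∂y/∂b = 8 × 1 = 8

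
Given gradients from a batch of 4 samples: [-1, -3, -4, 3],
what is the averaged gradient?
Average gradient = -1.25

Average = (1/4)(-1 + -3 + -4 + 3) = -5/4 = -1.25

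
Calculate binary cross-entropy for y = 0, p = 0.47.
L = 0.6349

L = -0·log(0.47) - 1·log(0.53) = -log(0.53) = 0.6349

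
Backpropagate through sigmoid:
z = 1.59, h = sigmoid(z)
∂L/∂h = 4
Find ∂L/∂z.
∂L/∂z = 0.5628

σ(1.59) = 0.8306
σ'(1.59) = σ(1.59)(1 - σ(1.59)) = 0.8306 × 0.1694 = 0.1407
∂L/∂z = ∂L/∂h · σ'(z) = 4 × 0.1407 = 0.5628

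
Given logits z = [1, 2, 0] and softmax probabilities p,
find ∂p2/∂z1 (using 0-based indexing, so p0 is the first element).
∂p2/∂z1 = -0.05989

p = softmax(z) = [0.2447, 0.6652, 0.09003]
p2 = 0.09003, p1 = 0.6652

∂p2/∂z1 = -p2 × p1 = -0.09003 × 0.6652 = -0.05989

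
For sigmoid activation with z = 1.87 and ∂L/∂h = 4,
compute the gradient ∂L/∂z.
∂L/∂z = 0.4628

σ(1.87) = 0.8665
σ'(1.87) = σ(1.87)(1 - σ(1.87)) = 0.8665 × 0.1335 = 0.1157
∂L/∂z = ∂L/∂h · σ'(z) = 4 × 0.1157 = 0.4628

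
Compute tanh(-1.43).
-0.8917

tanh(-1.43) = (e^(-1.43) - e^(1.43))/(e^(-1.43) + e^(1.43)) = -0.8917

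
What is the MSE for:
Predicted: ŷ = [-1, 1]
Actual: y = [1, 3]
MSE = 4

MSE = (1/2)((-1-1)² + (1-3)²) = (1/2)(4 + 4) = 4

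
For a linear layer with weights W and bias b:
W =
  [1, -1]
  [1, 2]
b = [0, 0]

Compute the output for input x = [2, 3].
y = [-1, 8]

Wx = [1×2 + -1×3, 1×2 + 2×3]
   = [-1, 8]
y = Wx + b = [-1 + 0, 8 + 0] = [-1, 8]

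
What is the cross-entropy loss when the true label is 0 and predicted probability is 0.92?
L = 2.526

L = -0·log(0.92) - 1·log(0.08) = -log(0.08) = 2.526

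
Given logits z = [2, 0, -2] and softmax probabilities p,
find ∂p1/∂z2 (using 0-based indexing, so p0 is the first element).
∂p1/∂z2 = -0.001862

p = softmax(z) = [0.8668, 0.1173, 0.01588]
p1 = 0.1173, p2 = 0.01588

∂p1/∂z2 = -p1 × p2 = -0.1173 × 0.01588 = -0.001862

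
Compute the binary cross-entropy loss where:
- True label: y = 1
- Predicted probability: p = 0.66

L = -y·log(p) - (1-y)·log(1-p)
L = 0.4155

L = -1·log(0.66) - 0·log(0.34) = -log(0.66) = 0.4155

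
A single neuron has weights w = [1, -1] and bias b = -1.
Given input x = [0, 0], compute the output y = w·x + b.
y = -1

y = (1)(0) + (-1)(0) + -1 = -1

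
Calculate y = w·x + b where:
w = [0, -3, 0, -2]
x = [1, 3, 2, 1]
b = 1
y = -10

y = (0)(1) + (-3)(3) + (0)(2) + (-2)(1) + 1 = -10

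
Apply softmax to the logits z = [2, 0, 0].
p = [0.787, 0.1065, 0.1065]

exp(z) = [7.389, 1, 1]
Sum = 9.389
p = [0.787, 0.1065, 0.1065]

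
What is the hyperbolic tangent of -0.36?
-0.3452

tanh(-0.36) = (e^(-0.36) - e^(0.36))/(e^(-0.36) + e^(0.36)) = -0.3452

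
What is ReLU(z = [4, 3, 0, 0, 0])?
h = [4, 3, 0, 0, 0]

ReLU applied element-wise: max(0,4)=4, max(0,3)=3, max(0,0)=0, max(0,0)=0, max(0,0)=0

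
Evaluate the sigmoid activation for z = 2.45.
0.9206

sigmoid(2.45) = 1/(1 + e^(-2.45)) = 1/(1 + 0.08629) = 0.9206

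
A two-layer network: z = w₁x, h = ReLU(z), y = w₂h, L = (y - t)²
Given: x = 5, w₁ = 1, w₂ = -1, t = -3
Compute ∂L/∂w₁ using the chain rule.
∂L/∂w₁ = 20

Forward pass:
z = w₁x = 1×5 = 5
h = ReLU(5) = 5
y = w₂h = -1×5 = -5

Backward pass:
∂L/∂y = 2(y - t) = 2(-5 - -3) = -4
∂y/∂h = w₂ = -1
∂h/∂z = 1 (ReLU derivative)
∂z/∂w₁ = x = 5

∂L/∂w₁ = -4 × -1 × 1 × 5 = 20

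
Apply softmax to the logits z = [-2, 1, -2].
p = [0.0453, 0.9094, 0.0453]

exp(z) = [0.1353, 2.718, 0.1353]
Sum = 2.989
p = [0.0453, 0.9094, 0.0453]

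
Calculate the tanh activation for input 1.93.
0.9587

tanh(1.93) = (e^(1.93) - e^(-1.93))/(e^(1.93) + e^(-1.93)) = 0.9587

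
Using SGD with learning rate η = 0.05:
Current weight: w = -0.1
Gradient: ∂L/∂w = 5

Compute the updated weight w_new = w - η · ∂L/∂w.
w_new = -0.35

w_new = w - η·∂L/∂w = -0.1 - 0.05×(5) = -0.1 - (0.25) = -0.35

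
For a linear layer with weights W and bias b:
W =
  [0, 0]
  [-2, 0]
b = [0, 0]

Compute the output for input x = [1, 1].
y = [0, -2]

Wx = [0×1 + 0×1, -2×1 + 0×1]
   = [0, -2]
y = Wx + b = [0 + 0, -2 + 0] = [0, -2]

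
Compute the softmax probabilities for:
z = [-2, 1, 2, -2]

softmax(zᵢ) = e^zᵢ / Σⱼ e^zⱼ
p = [0.013, 0.2619, 0.712, 0.013]

exp(z) = [0.1353, 2.718, 7.389, 0.1353]
Sum = 10.38
p = [0.013, 0.2619, 0.712, 0.013]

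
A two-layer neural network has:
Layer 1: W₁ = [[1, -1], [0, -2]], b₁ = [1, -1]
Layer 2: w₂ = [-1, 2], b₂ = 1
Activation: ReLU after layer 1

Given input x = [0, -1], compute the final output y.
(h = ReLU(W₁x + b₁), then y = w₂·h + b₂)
y = 1

Layer 1 pre-activation: z₁ = [2, 1]
After ReLU: h = [2, 1]
Layer 2 output: y = -1×2 + 2×1 + 1 = 1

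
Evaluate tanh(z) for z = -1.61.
-0.9232

tanh(-1.61) = (e^(-1.61) - e^(1.61))/(e^(-1.61) + e^(1.61)) = -0.9232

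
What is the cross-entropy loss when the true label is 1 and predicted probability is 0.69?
L = 0.3711

L = -1·log(0.69) - 0·log(0.31) = -log(0.69) = 0.3711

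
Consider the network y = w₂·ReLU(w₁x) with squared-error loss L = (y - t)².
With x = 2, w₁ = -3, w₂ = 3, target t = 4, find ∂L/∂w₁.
∂L/∂w₁ = 0

Forward pass:
z = w₁x = -3×2 = -6
h = ReLU(-6) = 0
y = w₂h = 3×0 = 0

Backward pass:
∂L/∂y = 2(y - t) = 2(0 - 4) = -8
∂y/∂h = w₂ = 3
∂h/∂z = 0 (ReLU derivative)
∂z/∂w₁ = x = 2

∂L/∂w₁ = -8 × 3 × 0 × 2 = 0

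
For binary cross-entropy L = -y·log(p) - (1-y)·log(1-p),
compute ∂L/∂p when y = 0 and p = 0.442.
∂L/∂p = 1.792

∂L/∂p = -y/p + (1-y)/(1-p) = 0 + 1/0.558 = 1.792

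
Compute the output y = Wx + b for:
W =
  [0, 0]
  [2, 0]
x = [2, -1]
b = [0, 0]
y = [0, 4]

Wx = [0×2 + 0×-1, 2×2 + 0×-1]
   = [0, 4]
y = Wx + b = [0 + 0, 4 + 0] = [0, 4]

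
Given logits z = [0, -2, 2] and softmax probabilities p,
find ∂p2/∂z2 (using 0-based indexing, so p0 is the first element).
∂p2/∂z2 = 0.1154

p = softmax(z) = [0.1173, 0.01588, 0.8668]
p2 = 0.8668

∂p2/∂z2 = p2(1 - p2) = 0.8668 × (1 - 0.8668) = 0.1154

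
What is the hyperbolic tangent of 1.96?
0.9611

tanh(1.96) = (e^(1.96) - e^(-1.96))/(e^(1.96) + e^(-1.96)) = 0.9611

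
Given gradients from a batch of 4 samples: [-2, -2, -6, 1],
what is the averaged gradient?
Average gradient = -2.25

Average = (1/4)(-2 + -2 + -6 + 1) = -9/4 = -2.25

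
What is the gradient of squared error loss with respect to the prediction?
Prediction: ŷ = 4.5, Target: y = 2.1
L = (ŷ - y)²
∂L/∂ŷ = 4.8

∂L/∂ŷ = 2(ŷ - y) = 2(4.5 - 2.1) = 2(2.4) = 4.8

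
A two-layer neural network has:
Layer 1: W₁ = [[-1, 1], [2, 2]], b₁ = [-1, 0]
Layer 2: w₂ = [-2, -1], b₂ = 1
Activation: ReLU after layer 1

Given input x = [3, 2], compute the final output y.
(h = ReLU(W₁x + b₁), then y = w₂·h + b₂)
y = -9

Layer 1 pre-activation: z₁ = [-2, 10]
After ReLU: h = [0, 10]
Layer 2 output: y = -2×0 + -1×10 + 1 = -9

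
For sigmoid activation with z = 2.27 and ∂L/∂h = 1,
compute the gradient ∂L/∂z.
∂L/∂z = 0.08487

σ(2.27) = 0.9064
σ'(2.27) = σ(2.27)(1 - σ(2.27)) = 0.9064 × 0.09364 = 0.08487
∂L/∂z = ∂L/∂h · σ'(z) = 1 × 0.08487 = 0.08487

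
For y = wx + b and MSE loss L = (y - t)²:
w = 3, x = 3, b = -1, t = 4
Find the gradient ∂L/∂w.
∂L/∂w = 24

y = wx + b = (3)(3) + -1 = 8
∂L/∂y = 2(y - t) = 2(8 - 4) = 8
∂y/∂w = x = 3
∂L/∂w = ∂L/∂y · ∂y/∂w = 8 × 3 = 24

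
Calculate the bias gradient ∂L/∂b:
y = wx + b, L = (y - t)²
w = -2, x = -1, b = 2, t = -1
∂L/∂b = 10

y = wx + b = (-2)(-1) + 2 = 4
∂L/∂y = 2(y - t) = 2(4 - -1) = 10
∂y/∂b = 1
∂L/∂b = ∂L/∂y · ∂y/∂b = 10 × 1 = 10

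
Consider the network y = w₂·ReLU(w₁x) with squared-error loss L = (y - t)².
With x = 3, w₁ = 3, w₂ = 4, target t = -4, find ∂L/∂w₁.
∂L/∂w₁ = 960

Forward pass:
z = w₁x = 3×3 = 9
h = ReLU(9) = 9
y = w₂h = 4×9 = 36

Backward pass:
∂L/∂y = 2(y - t) = 2(36 - -4) = 80
∂y/∂h = w₂ = 4
∂h/∂z = 1 (ReLU derivative)
∂z/∂w₁ = x = 3

∂L/∂w₁ = 80 × 4 × 1 × 3 = 960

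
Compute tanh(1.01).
0.7658

tanh(1.01) = (e^(1.01) - e^(-1.01))/(e^(1.01) + e^(-1.01)) = 0.7658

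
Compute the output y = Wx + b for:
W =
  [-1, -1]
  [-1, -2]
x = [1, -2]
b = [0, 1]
y = [1, 4]

Wx = [-1×1 + -1×-2, -1×1 + -2×-2]
   = [1, 3]
y = Wx + b = [1 + 0, 3 + 1] = [1, 4]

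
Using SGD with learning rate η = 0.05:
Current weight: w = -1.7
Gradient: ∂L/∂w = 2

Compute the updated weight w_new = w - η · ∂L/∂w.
w_new = -1.8

w_new = w - η·∂L/∂w = -1.7 - 0.05×(2) = -1.7 - (0.1) = -1.8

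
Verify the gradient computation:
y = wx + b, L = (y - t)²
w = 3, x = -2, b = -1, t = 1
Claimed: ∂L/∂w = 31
Incorrect

y = (3)(-2) + -1 = -7
∂L/∂y = 2(y - t) = 2(-7 - 1) = -16
∂y/∂w = x = -2
∂L/∂w = -16 × -2 = 32

Claimed value: 31
Incorrect: The correct gradient is 32.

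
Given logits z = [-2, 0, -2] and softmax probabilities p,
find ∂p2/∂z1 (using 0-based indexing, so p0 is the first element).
∂p2/∂z1 = -0.08382

p = softmax(z) = [0.1065, 0.787, 0.1065]
p2 = 0.1065, p1 = 0.787

∂p2/∂z1 = -p2 × p1 = -0.1065 × 0.787 = -0.08382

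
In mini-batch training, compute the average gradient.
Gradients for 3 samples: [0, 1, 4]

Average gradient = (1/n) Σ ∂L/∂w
Average gradient = 1.667

Average = (1/3)(0 + 1 + 4) = 5/3 = 1.667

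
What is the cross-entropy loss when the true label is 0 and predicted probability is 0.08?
L = 0.08338

L = -0·log(0.08) - 1·log(0.92) = -log(0.92) = 0.08338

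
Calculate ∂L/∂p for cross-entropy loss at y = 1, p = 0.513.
∂L/∂p = -1.949

∂L/∂p = -y/p + (1-y)/(1-p) = -1/0.513 + 0 = -1.949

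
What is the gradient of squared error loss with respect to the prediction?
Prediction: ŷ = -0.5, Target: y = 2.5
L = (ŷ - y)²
∂L/∂ŷ = -6.0

∂L/∂ŷ = 2(ŷ - y) = 2(-0.5 - 2.5) = 2(-3.0) = -6.0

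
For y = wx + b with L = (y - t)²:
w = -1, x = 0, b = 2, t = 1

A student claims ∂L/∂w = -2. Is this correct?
Incorrect

y = (-1)(0) + 2 = 2
∂L/∂y = 2(y - t) = 2(2 - 1) = 2
∂y/∂w = x = 0
∂L/∂w = 2 × 0 = 0

Claimed value: -2
Incorrect: The correct gradient is 0.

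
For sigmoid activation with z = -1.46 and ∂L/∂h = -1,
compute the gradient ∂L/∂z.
∂L/∂z = -0.1529

σ(-1.46) = 0.1885
σ'(-1.46) = σ(-1.46)(1 - σ(-1.46)) = 0.1885 × 0.8115 = 0.1529
∂L/∂z = ∂L/∂h · σ'(z) = -1 × 0.1529 = -0.1529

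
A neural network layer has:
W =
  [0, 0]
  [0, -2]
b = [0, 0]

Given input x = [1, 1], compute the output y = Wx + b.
y = [0, -2]

Wx = [0×1 + 0×1, 0×1 + -2×1]
   = [0, -2]
y = Wx + b = [0 + 0, -2 + 0] = [0, -2]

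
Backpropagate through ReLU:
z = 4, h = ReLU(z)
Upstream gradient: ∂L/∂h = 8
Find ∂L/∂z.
∂L/∂z = 8

h = ReLU(4) = 4
Since z > 0: ∂h/∂z = 1
∂L/∂z = ∂L/∂h · ∂h/∂z = 8 × 1 = 8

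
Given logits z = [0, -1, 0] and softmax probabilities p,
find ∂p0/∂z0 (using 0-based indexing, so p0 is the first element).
∂p0/∂z0 = 0.244

p = softmax(z) = [0.4223, 0.1554, 0.4223]
p0 = 0.4223

∂p0/∂z0 = p0(1 - p0) = 0.4223 × (1 - 0.4223) = 0.244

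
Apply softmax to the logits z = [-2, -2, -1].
p = [0.2119, 0.2119, 0.5761]

exp(z) = [0.1353, 0.1353, 0.3679]
Sum = 0.6386
p = [0.2119, 0.2119, 0.5761]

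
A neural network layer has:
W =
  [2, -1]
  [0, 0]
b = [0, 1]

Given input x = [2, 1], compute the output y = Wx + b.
y = [3, 1]

Wx = [2×2 + -1×1, 0×2 + 0×1]
   = [3, 0]
y = Wx + b = [3 + 0, 0 + 1] = [3, 1]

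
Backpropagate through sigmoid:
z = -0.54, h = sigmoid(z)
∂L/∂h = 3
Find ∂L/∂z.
∂L/∂z = 0.6979

σ(-0.54) = 0.3682
σ'(-0.54) = σ(-0.54)(1 - σ(-0.54)) = 0.3682 × 0.6318 = 0.2326
∂L/∂z = ∂L/∂h · σ'(z) = 3 × 0.2326 = 0.6979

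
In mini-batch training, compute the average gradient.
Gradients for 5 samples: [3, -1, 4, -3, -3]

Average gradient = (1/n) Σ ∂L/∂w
Average gradient = 0

Average = (1/5)(3 + -1 + 4 + -3 + -3) = 0/5 = 0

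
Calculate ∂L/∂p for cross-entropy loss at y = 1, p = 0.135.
∂L/∂p = -7.407

∂L/∂p = -y/p + (1-y)/(1-p) = -1/0.135 + 0 = -7.407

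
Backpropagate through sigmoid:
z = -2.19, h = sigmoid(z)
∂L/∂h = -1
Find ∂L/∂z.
∂L/∂z = -0.09052

σ(-2.19) = 0.1007
σ'(-2.19) = σ(-2.19)(1 - σ(-2.19)) = 0.1007 × 0.8993 = 0.09052
∂L/∂z = ∂L/∂h · σ'(z) = -1 × 0.09052 = -0.09052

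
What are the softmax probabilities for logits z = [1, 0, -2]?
p = [0.7054, 0.2595, 0.0351]

exp(z) = [2.718, 1, 0.1353]
Sum = 3.854
p = [0.7054, 0.2595, 0.0351]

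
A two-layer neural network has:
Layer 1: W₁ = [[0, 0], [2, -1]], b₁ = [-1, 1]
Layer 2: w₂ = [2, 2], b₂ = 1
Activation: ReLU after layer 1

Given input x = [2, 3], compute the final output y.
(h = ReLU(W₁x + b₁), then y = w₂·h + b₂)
y = 5

Layer 1 pre-activation: z₁ = [-1, 2]
After ReLU: h = [0, 2]
Layer 2 output: y = 2×0 + 2×2 + 1 = 5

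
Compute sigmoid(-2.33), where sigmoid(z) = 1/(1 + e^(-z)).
0.08867

sigmoid(-2.33) = 1/(1 + e^(2.33)) = 1/(1 + 10.28) = 0.08867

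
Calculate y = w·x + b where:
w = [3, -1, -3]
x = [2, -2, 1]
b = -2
y = 3

y = (3)(2) + (-1)(-2) + (-3)(1) + -2 = 3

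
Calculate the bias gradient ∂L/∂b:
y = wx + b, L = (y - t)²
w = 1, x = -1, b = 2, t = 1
∂L/∂b = 0

y = wx + b = (1)(-1) + 2 = 1
∂L/∂y = 2(y - t) = 2(1 - 1) = 0
∂y/∂b = 1
∂L/∂b = ∂L/∂y · ∂y/∂b = 0 × 1 = 0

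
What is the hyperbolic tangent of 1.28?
0.8565

tanh(1.28) = (e^(1.28) - e^(-1.28))/(e^(1.28) + e^(-1.28)) = 0.8565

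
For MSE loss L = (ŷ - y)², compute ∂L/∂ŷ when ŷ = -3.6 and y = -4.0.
∂L/∂ŷ = 0.8

∂L/∂ŷ = 2(ŷ - y) = 2(-3.6 - -4.0) = 2(0.4) = 0.8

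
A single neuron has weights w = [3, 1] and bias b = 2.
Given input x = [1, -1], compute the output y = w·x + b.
y = 4

y = (3)(1) + (1)(-1) + 2 = 4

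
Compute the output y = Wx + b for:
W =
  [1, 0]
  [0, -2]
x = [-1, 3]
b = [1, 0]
y = [0, -6]

Wx = [1×-1 + 0×3, 0×-1 + -2×3]
   = [-1, -6]
y = Wx + b = [-1 + 1, -6 + 0] = [0, -6]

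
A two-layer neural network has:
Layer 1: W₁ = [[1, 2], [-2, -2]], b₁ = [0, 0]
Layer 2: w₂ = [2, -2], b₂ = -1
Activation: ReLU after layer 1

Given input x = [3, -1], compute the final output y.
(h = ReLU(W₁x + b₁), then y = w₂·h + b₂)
y = 1

Layer 1 pre-activation: z₁ = [1, -4]
After ReLU: h = [1, 0]
Layer 2 output: y = 2×1 + -2×0 + -1 = 1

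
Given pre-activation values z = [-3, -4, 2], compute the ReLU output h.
h = [0, 0, 2]

ReLU applied element-wise: max(0,-3)=0, max(0,-4)=0, max(0,2)=2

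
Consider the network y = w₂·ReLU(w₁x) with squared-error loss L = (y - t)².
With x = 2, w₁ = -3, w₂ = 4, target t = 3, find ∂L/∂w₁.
∂L/∂w₁ = 0

Forward pass:
z = w₁x = -3×2 = -6
h = ReLU(-6) = 0
y = w₂h = 4×0 = 0

Backward pass:
∂L/∂y = 2(y - t) = 2(0 - 3) = -6
∂y/∂h = w₂ = 4
∂h/∂z = 0 (ReLU derivative)
∂z/∂w₁ = x = 2

∂L/∂w₁ = -6 × 4 × 0 × 2 = 0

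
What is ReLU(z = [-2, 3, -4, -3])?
h = [0, 3, 0, 0]

ReLU applied element-wise: max(0,-2)=0, max(0,3)=3, max(0,-4)=0, max(0,-3)=0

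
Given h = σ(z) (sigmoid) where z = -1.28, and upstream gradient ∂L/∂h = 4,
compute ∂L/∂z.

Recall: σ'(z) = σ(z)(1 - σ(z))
∂L/∂z = 0.6809

σ(-1.28) = 0.2176
σ'(-1.28) = σ(-1.28)(1 - σ(-1.28)) = 0.2176 × 0.7824 = 0.1702
∂L/∂z = ∂L/∂h · σ'(z) = 4 × 0.1702 = 0.6809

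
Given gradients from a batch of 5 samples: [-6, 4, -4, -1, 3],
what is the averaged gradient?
Average gradient = -0.8

Average = (1/5)(-6 + 4 + -4 + -1 + 3) = -4/5 = -0.8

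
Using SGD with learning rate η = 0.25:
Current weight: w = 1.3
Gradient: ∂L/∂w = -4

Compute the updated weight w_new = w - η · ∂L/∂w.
w_new = 2.3

w_new = w - η·∂L/∂w = 1.3 - 0.25×(-4) = 1.3 - (-1) = 2.3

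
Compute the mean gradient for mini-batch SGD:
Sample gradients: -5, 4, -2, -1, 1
Average gradient = -0.6

Average = (1/5)(-5 + 4 + -2 + -1 + 1) = -3/5 = -0.6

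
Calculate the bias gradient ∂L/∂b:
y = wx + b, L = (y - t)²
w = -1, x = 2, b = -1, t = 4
∂L/∂b = -14

y = wx + b = (-1)(2) + -1 = -3
∂L/∂y = 2(y - t) = 2(-3 - 4) = -14
∂y/∂b = 1
∂L/∂b = ∂L/∂y · ∂y/∂b = -14 × 1 = -14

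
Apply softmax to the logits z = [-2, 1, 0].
p = [0.0351, 0.7054, 0.2595]

exp(z) = [0.1353, 2.718, 1]
Sum = 3.854
p = [0.0351, 0.7054, 0.2595]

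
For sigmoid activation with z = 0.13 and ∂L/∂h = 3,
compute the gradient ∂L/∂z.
∂L/∂z = 0.7468

σ(0.13) = 0.5325
σ'(0.13) = σ(0.13)(1 - σ(0.13)) = 0.5325 × 0.4675 = 0.2489
∂L/∂z = ∂L/∂h · σ'(z) = 3 × 0.2489 = 0.7468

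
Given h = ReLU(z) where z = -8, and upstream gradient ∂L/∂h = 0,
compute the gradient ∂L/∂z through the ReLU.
∂L/∂z = 0

h = ReLU(-8) = 0
Since z < 0: ∂h/∂z = 0
∂L/∂z = ∂L/∂h · ∂h/∂z = 0 × 0 = 0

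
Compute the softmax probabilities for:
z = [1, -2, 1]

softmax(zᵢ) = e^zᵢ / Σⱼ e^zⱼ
p = [0.4879, 0.0243, 0.4879]

exp(z) = [2.718, 0.1353, 2.718]
Sum = 5.572
p = [0.4879, 0.0243, 0.4879]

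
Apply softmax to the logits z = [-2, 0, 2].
p = [0.0159, 0.1173, 0.8668]

exp(z) = [0.1353, 1, 7.389]
Sum = 8.524
p = [0.0159, 0.1173, 0.8668]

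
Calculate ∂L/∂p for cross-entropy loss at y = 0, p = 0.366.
∂L/∂p = 1.577

∂L/∂p = -y/p + (1-y)/(1-p) = 0 + 1/0.634 = 1.577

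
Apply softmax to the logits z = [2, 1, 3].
p = [0.2447, 0.09, 0.6652]

exp(z) = [7.389, 2.718, 20.09]
Sum = 30.19
p = [0.2447, 0.09, 0.6652]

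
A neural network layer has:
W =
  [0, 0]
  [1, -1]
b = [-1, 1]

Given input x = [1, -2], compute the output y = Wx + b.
y = [-1, 4]

Wx = [0×1 + 0×-2, 1×1 + -1×-2]
   = [0, 3]
y = Wx + b = [0 + -1, 3 + 1] = [-1, 4]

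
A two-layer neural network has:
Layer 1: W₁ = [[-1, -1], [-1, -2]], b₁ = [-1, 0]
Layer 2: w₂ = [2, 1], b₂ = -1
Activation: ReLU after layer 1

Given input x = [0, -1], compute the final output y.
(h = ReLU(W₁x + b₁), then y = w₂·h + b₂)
y = 1

Layer 1 pre-activation: z₁ = [0, 2]
After ReLU: h = [0, 2]
Layer 2 output: y = 2×0 + 1×2 + -1 = 1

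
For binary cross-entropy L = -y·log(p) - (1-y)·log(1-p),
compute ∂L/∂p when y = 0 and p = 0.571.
∂L/∂p = 2.331

∂L/∂p = -y/p + (1-y)/(1-p) = 0 + 1/0.429 = 2.331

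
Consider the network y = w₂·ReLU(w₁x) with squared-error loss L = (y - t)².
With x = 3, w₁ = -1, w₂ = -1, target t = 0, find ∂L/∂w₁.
∂L/∂w₁ = 0

Forward pass:
z = w₁x = -1×3 = -3
h = ReLU(-3) = 0
y = w₂h = -1×0 = 0

Backward pass:
∂L/∂y = 2(y - t) = 2(0 - 0) = 0
∂y/∂h = w₂ = -1
∂h/∂z = 0 (ReLU derivative)
∂z/∂w₁ = x = 3

∂L/∂w₁ = 0 × -1 × 0 × 3 = 0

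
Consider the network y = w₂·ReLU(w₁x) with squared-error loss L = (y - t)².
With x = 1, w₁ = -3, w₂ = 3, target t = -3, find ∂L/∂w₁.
∂L/∂w₁ = 0

Forward pass:
z = w₁x = -3×1 = -3
h = ReLU(-3) = 0
y = w₂h = 3×0 = 0

Backward pass:
∂L/∂y = 2(y - t) = 2(0 - -3) = 6
∂y/∂h = w₂ = 3
∂h/∂z = 0 (ReLU derivative)
∂z/∂w₁ = x = 1

∂L/∂w₁ = 6 × 3 × 0 × 1 = 0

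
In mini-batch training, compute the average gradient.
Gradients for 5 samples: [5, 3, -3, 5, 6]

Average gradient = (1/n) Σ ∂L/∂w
Average gradient = 3.2

Average = (1/5)(5 + 3 + -3 + 5 + 6) = 16/5 = 3.2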